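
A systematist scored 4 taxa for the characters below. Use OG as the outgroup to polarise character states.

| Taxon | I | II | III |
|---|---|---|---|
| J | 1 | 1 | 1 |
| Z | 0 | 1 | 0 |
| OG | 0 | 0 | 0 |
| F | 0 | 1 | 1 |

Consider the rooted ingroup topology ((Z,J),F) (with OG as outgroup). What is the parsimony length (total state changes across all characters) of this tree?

4

Map each character onto ((Z,J),F) (rooted by OG) and count the minimum state changes it requires (Fitch parsimony):
I: 1; II: 1; III: 2.
Total tree length = 4.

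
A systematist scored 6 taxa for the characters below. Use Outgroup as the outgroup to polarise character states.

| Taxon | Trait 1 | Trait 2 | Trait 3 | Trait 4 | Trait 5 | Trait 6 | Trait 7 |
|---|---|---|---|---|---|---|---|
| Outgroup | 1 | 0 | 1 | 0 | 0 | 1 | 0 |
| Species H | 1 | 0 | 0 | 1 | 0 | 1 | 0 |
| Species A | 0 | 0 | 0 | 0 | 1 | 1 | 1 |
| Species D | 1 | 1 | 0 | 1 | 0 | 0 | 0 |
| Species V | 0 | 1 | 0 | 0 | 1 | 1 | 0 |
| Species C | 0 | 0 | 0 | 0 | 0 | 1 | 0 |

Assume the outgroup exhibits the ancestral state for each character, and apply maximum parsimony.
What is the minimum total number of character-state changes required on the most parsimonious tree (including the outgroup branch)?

8

Character polarity is set by the outgroup: the derived state is whichever differs from the outgroup's state, so for Trait 1, Trait 3, Trait 6 the derived state is '0', and for the remaining characters it is '1'.
Trait 1: derived state '0' in Species A, Species C, and Species V only — synapomorphy for {Species A, Species C, Species V}.
Trait 2 groups Species D and Species V, which is incompatible with the clades supported by the remaining characters; treating it as convergent (homoplasy) costs fewer steps than any alternative tree.
Trait 3 (derived state '0') is shared by all ingroup taxa — unites the whole ingroup.
Only Species D and Species H show the derived state '1' for Trait 4, supporting them as a clade.
Trait 5: derived state '1' in Species A and Species V only — synapomorphy for {Species A, Species V}.
Trait 6 (derived state '0') is unique to Species D (autapomorphy; uninformative for grouping).
Trait 7: derived state '1' in Species A only — an autapomorphy, so it tells us nothing about relationships among taxa.
Most parsimonious ingroup topology: ((Species H,Species D),((Species A,Species V),Species C)).
Changes per character on this tree: Trait 1: 1; Trait 2: 2; Trait 3: 1; Trait 4: 1; Trait 5: 1; Trait 6: 1; Trait 7: 1.
Total = 8.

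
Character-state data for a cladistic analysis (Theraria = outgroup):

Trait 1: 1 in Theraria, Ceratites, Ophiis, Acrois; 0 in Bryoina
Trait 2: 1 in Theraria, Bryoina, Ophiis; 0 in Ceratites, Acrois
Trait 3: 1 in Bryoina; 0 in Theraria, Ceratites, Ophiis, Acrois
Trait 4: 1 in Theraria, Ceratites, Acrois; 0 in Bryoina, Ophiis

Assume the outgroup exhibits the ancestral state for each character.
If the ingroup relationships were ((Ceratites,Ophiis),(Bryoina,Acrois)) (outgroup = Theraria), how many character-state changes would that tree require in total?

6

Map each character onto ((Ceratites,Ophiis),(Bryoina,Acrois)) (rooted by Theraria) and count the minimum state changes it requires (Fitch parsimony):
Trait 1: 1; Trait 2: 2; Trait 3: 1; Trait 4: 2.
Total tree length = 6.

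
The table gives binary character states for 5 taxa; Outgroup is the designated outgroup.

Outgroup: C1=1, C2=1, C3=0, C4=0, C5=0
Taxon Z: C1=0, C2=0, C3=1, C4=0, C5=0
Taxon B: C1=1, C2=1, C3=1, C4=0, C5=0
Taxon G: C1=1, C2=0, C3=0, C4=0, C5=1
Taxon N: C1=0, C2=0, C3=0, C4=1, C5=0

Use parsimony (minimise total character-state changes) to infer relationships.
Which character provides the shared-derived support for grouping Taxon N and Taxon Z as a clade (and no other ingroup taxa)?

C1

Character polarity is set by the outgroup: the derived state is whichever differs from the outgroup's state, so for C1, C2 the derived state is '0', and for the remaining characters it is '1'.
C1: derived state '0' in Taxon N and Taxon Z only — synapomorphy for {Taxon N, Taxon Z}.
C2: derived state '0' in Taxon G, Taxon N, and Taxon Z only — synapomorphy for {Taxon G, Taxon N, Taxon Z}.
C3 (state '1') occurs in Taxon B and Taxon Z but conflicts with the nesting implied by the other characters — most parsimoniously interpreted as homoplasy.
C4 (derived state '1') is unique to Taxon N (autapomorphy; uninformative for grouping).
C5: derived state '1' in Taxon G only — an autapomorphy, so it tells us nothing about relationships among taxa.
Most parsimonious ingroup topology: (((Taxon Z,Taxon N),Taxon G),Taxon B).
The clade {Taxon N, Taxon Z} is supported by C1: its derived state '0' occurs in exactly those taxa and in no other taxon (including the outgroup).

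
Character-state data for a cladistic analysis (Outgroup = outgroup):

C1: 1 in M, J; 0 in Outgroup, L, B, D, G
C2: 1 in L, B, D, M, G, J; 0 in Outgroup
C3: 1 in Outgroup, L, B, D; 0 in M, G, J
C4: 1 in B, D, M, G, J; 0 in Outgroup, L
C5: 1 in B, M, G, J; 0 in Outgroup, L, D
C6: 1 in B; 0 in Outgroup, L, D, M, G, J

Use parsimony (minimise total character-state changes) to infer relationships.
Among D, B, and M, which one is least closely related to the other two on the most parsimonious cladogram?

Character polarity is set by the outgroup: the derived state is whichever differs from the outgroup's state, so for C3 the derived state is '0', and for the remaining characters it is '1'.
C1: derived state '1' in J and M only — synapomorphy for {J, M}.
All ingroup taxa share the derived state '1' for C2; it defines the ingroup but does not resolve relationships within it.
C3: derived state '0' in G, J, and M only — synapomorphy for {G, J, M}.
C4: derived state '1' in B, D, G, J, and M only — synapomorphy for {B, D, G, J, M}.
Only B, G, J, and M show the derived state '1' for C5, supporting them as a clade.
C6: derived state '1' in B only — an autapomorphy, so it tells us nothing about relationships among taxa.
Most parsimonious ingroup topology: (L,((B,((M,J),G)),D)).
M and B share a more recent common ancestor with each other than either does with D, so D is the least closely related of the three.

D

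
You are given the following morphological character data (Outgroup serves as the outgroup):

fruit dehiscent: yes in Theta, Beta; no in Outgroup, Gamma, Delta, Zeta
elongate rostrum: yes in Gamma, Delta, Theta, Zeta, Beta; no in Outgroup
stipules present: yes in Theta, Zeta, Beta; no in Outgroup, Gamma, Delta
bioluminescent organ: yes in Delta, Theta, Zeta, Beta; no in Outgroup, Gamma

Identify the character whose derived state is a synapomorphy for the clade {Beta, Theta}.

The outgroup has state 'no' for every character, so 'yes' is the derived state throughout.
fruit dehiscent: derived state 'yes' in Beta and Theta only — synapomorphy for {Beta, Theta}.
All ingroup taxa share the derived state 'yes' for elongate rostrum; it defines the ingroup but does not resolve relationships within it.
Only Beta, Theta, and Zeta show the derived state 'yes' for stipules present, supporting them as a clade.
bioluminescent organ: derived state 'yes' in Beta, Delta, Theta, and Zeta only — synapomorphy for {Beta, Delta, Theta, Zeta}.
Most parsimonious ingroup topology: (Gamma,(Delta,((Theta,Beta),Zeta))).
The clade {Beta, Theta} is supported by fruit dehiscent: its derived state 'yes' occurs in exactly those taxa and in no other taxon (including the outgroup).

fruit dehiscent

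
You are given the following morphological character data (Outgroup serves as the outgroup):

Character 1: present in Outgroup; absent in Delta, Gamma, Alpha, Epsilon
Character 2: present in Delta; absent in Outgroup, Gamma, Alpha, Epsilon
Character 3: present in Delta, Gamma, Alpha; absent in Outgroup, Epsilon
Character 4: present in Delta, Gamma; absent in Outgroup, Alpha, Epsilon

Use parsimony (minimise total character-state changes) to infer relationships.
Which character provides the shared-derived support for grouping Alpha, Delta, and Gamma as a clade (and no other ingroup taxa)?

Character 3

Character polarity is set by the outgroup: the derived state is whichever differs from the outgroup's state, so for Character 1 the derived state is 'absent', and for the remaining characters it is 'present'.
Character 1 (derived state 'absent') is shared by all ingroup taxa — unites the whole ingroup.
Character 2: derived state 'present' in Delta only — an autapomorphy, so it tells us nothing about relationships among taxa.
Character 3: derived state 'present' in Alpha, Delta, and Gamma only — synapomorphy for {Alpha, Delta, Gamma}.
Character 4 (derived state 'present') is shared by Delta and Gamma — a synapomorphy uniting that clade.
Most parsimonious ingroup topology: (((Delta,Gamma),Alpha),Epsilon).
The clade {Alpha, Delta, Gamma} is supported by Character 3: its derived state 'present' occurs in exactly those taxa and in no other taxon (including the outgroup).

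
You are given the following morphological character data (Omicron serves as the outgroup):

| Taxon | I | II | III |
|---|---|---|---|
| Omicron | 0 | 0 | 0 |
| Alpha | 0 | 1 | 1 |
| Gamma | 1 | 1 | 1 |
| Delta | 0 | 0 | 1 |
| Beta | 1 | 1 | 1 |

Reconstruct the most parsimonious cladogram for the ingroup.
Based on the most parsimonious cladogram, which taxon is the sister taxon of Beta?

Gamma

The outgroup has state '0' for every character, so '1' is the derived state throughout.
Only Beta and Gamma show the derived state '1' for I, supporting them as a clade.
II: derived state '1' in Alpha, Beta, and Gamma only — synapomorphy for {Alpha, Beta, Gamma}.
III (derived state '1') is shared by all ingroup taxa — unites the whole ingroup.
Most parsimonious ingroup topology: ((Alpha,(Gamma,Beta)),Delta).
Beta and Gamma form a cherry on this tree, so they are sister taxa.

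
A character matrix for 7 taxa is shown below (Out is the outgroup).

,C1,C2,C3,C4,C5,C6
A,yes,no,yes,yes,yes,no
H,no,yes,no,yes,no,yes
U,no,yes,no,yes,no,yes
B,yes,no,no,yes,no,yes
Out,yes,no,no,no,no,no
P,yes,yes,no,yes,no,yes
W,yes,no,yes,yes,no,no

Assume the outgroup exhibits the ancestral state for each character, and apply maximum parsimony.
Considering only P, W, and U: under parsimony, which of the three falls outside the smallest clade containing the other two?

Character polarity is set by the outgroup: the derived state is whichever differs from the outgroup's state, so for C1 the derived state is 'no', and for the remaining characters it is 'yes'.
Only H and U show the derived state 'no' for C1, supporting them as a clade.
Only H, P, and U show the derived state 'yes' for C2, supporting them as a clade.
C3 (derived state 'yes') is shared by A and W — a synapomorphy uniting that clade.
C4 (derived state 'yes') is shared by all ingroup taxa — unites the whole ingroup.
C5 (derived state 'yes') is unique to A (autapomorphy; uninformative for grouping).
C6 (derived state 'yes') is shared by B, H, P, and U — a synapomorphy uniting that clade.
Most parsimonious ingroup topology: ((B,(P,(U,H))),(W,A)).
U and P share a more recent common ancestor with each other than either does with W, so W is the least closely related of the three.

W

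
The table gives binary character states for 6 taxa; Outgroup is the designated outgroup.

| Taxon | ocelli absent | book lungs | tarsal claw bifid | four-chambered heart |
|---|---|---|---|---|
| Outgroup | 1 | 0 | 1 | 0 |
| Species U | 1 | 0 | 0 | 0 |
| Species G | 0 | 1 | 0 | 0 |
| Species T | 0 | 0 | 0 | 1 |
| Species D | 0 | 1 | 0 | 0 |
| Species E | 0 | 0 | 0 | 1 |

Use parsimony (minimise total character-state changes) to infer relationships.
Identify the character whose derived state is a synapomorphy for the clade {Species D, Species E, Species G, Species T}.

ocelli absent

Character polarity is set by the outgroup: the derived state is whichever differs from the outgroup's state, so for ocelli absent, tarsal claw bifid the derived state is '0', and for the remaining characters it is '1'.
ocelli absent (derived state '0') is shared by Species D, Species E, Species G, and Species T — a synapomorphy uniting that clade.
book lungs (derived state '1') is shared by Species D and Species G — a synapomorphy uniting that clade.
tarsal claw bifid (derived state '0') is shared by all ingroup taxa — unites the whole ingroup.
Only Species E and Species T show the derived state '1' for four-chambered heart, supporting them as a clade.
Most parsimonious ingroup topology: (Species U,((Species G,Species D),(Species T,Species E))).
The clade {Species D, Species E, Species G, Species T} is supported by ocelli absent: its derived state '0' occurs in exactly those taxa and in no other taxon (including the outgroup).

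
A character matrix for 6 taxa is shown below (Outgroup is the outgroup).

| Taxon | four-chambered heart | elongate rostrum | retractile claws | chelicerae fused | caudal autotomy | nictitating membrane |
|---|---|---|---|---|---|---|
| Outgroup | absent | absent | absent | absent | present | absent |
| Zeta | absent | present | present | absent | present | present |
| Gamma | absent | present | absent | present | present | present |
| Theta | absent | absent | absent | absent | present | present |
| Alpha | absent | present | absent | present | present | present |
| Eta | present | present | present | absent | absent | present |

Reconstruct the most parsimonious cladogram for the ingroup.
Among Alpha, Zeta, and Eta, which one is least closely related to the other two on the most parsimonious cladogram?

Character polarity is set by the outgroup: the derived state is whichever differs from the outgroup's state, so for caudal autotomy the derived state is 'absent', and for the remaining characters it is 'present'.
four-chambered heart: derived state 'present' in Eta only — an autapomorphy, so it tells us nothing about relationships among taxa.
elongate rostrum: derived state 'present' in Alpha, Eta, Gamma, and Zeta only — synapomorphy for {Alpha, Eta, Gamma, Zeta}.
retractile claws (derived state 'present') is shared by Eta and Zeta — a synapomorphy uniting that clade.
Only Alpha and Gamma show the derived state 'present' for chelicerae fused, supporting them as a clade.
caudal autotomy (derived state 'absent') is unique to Eta (autapomorphy; uninformative for grouping).
nictitating membrane (derived state 'present') is shared by all ingroup taxa — unites the whole ingroup.
Most parsimonious ingroup topology: (((Zeta,Eta),(Gamma,Alpha)),Theta).
Zeta and Eta share a more recent common ancestor with each other than either does with Alpha, so Alpha is the least closely related of the three.

Alpha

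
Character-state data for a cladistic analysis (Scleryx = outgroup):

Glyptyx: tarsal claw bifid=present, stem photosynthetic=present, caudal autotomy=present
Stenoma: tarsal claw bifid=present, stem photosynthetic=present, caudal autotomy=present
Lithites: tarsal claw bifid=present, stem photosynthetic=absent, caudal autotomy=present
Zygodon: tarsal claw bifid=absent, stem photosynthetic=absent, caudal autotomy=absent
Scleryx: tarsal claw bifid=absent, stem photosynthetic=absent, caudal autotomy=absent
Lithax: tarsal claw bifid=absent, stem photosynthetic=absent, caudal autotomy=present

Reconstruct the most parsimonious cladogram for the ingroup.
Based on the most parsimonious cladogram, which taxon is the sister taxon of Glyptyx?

The outgroup has state 'absent' for every character, so 'present' is the derived state throughout.
tarsal claw bifid (derived state 'present') is shared by Glyptyx, Lithites, and Stenoma — a synapomorphy uniting that clade.
Only Glyptyx and Stenoma show the derived state 'present' for stem photosynthetic, supporting them as a clade.
caudal autotomy (derived state 'present') is shared by Glyptyx, Lithax, Lithites, and Stenoma — a synapomorphy uniting that clade.
Most parsimonious ingroup topology: ((((Stenoma,Glyptyx),Lithites),Lithax),Zygodon).
Glyptyx and Stenoma form a cherry on this tree, so they are sister taxa.

Stenoma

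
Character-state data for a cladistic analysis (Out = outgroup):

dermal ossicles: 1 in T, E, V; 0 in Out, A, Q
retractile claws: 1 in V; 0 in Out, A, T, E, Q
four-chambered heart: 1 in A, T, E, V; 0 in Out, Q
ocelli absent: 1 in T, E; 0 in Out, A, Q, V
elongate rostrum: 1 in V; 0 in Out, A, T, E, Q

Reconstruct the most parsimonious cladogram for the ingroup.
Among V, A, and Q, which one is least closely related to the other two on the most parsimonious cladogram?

The outgroup has state '0' for every character, so '1' is the derived state throughout.
Only E, T, and V show the derived state '1' for dermal ossicles, supporting them as a clade.
retractile claws: derived state '1' in V only — an autapomorphy, so it tells us nothing about relationships among taxa.
four-chambered heart (derived state '1') is shared by A, E, T, and V — a synapomorphy uniting that clade.
Only E and T show the derived state '1' for ocelli absent, supporting them as a clade.
elongate rostrum: derived state '1' in V only — an autapomorphy, so it tells us nothing about relationships among taxa.
Most parsimonious ingroup topology: ((A,((T,E),V)),Q).
V and A share a more recent common ancestor with each other than either does with Q, so Q is the least closely related of the three.

Q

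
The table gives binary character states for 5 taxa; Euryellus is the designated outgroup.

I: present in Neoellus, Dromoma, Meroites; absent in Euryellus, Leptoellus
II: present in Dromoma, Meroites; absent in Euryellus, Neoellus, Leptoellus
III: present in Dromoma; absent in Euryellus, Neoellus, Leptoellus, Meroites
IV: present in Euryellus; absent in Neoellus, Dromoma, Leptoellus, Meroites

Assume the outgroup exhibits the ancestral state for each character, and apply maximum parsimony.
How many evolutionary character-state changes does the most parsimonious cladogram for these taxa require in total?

Character polarity is set by the outgroup: the derived state is whichever differs from the outgroup's state, so for IV the derived state is 'absent', and for the remaining characters it is 'present'.
Only Dromoma, Meroites, and Neoellus show the derived state 'present' for I, supporting them as a clade.
Only Dromoma and Meroites show the derived state 'present' for II, supporting them as a clade.
III: derived state 'present' in Dromoma only — an autapomorphy, so it tells us nothing about relationships among taxa.
IV (derived state 'absent') is shared by all ingroup taxa — unites the whole ingroup.
Most parsimonious ingroup topology: ((Neoellus,(Dromoma,Meroites)),Leptoellus).
Changes per character on this tree: I: 1; II: 1; III: 1; IV: 1.
Total = 4.

4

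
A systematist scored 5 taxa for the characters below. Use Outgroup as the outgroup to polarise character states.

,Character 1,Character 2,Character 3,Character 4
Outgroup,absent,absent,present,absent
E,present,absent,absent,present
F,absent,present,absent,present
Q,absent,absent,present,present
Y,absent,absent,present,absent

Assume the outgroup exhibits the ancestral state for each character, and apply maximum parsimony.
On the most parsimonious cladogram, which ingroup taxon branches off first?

Character polarity is set by the outgroup: the derived state is whichever differs from the outgroup's state, so for Character 3 the derived state is 'absent', and for the remaining characters it is 'present'.
Character 1 (derived state 'present') is unique to E (autapomorphy; uninformative for grouping).
Character 2: derived state 'present' in F only — an autapomorphy, so it tells us nothing about relationships among taxa.
Character 3: derived state 'absent' in E and F only — synapomorphy for {E, F}.
Character 4: derived state 'present' in E, F, and Q only — synapomorphy for {E, F, Q}.
Most parsimonious ingroup topology: (((E,F),Q),Y).
Y is sister to the clade containing all other ingroup taxa, so it is the earliest-diverging (most basal) ingroup lineage.

Y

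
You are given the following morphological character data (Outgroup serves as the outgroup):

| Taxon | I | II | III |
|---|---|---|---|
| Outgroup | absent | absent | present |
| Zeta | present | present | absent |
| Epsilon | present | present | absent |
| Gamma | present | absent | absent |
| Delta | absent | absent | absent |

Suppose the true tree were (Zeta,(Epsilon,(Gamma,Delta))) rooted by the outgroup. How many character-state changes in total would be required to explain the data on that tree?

5

Map each character onto (Zeta,(Epsilon,(Gamma,Delta))) (rooted by Outgroup) and count the minimum state changes it requires (Fitch parsimony):
I: 2; II: 2; III: 1.
Total tree length = 5.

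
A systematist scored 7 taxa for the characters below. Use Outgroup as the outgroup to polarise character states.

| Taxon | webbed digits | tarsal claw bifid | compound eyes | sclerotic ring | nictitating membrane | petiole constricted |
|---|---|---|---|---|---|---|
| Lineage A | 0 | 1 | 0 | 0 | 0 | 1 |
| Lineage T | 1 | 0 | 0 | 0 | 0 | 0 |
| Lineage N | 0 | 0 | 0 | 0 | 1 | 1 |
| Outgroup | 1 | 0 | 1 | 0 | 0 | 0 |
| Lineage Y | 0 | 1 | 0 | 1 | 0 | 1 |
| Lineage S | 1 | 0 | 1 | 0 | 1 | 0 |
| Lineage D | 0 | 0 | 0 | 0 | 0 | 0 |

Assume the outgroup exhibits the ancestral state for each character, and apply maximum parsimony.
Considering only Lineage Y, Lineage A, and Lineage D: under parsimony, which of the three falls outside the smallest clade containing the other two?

Lineage D

Character polarity is set by the outgroup: the derived state is whichever differs from the outgroup's state, so for webbed digits, compound eyes the derived state is '0', and for the remaining characters it is '1'.
webbed digits: derived state '0' in Lineage A, Lineage D, Lineage N, and Lineage Y only — synapomorphy for {Lineage A, Lineage D, Lineage N, Lineage Y}.
Only Lineage A and Lineage Y show the derived state '1' for tarsal claw bifid, supporting them as a clade.
compound eyes (derived state '0') is shared by Lineage A, Lineage D, Lineage N, Lineage T, and Lineage Y — a synapomorphy uniting that clade.
sclerotic ring (derived state '1') is unique to Lineage Y (autapomorphy; uninformative for grouping).
nictitating membrane (state '1') occurs in Lineage N and Lineage S but conflicts with the nesting implied by the other characters — most parsimoniously interpreted as homoplasy.
petiole constricted: derived state '1' in Lineage A, Lineage N, and Lineage Y only — synapomorphy for {Lineage A, Lineage N, Lineage Y}.
Most parsimonious ingroup topology: (Lineage S,((((Lineage Y,Lineage A),Lineage N),Lineage D),Lineage T)).
Lineage Y and Lineage A share a more recent common ancestor with each other than either does with Lineage D, so Lineage D is the least closely related of the three.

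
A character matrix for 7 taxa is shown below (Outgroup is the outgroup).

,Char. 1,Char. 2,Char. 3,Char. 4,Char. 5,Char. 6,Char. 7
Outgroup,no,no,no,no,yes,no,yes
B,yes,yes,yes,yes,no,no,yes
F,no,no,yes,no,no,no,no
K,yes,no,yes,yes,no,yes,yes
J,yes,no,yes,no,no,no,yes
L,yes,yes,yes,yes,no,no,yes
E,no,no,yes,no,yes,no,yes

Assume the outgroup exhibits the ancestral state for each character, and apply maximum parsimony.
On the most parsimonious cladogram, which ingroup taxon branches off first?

Character polarity is set by the outgroup: the derived state is whichever differs from the outgroup's state, so for Char. 5, Char. 7 the derived state is 'no', and for the remaining characters it is 'yes'.
Char. 1: derived state 'yes' in B, J, K, and L only — synapomorphy for {B, J, K, L}.
Only B and L show the derived state 'yes' for Char. 2, supporting them as a clade.
All ingroup taxa share the derived state 'yes' for Char. 3; it defines the ingroup but does not resolve relationships within it.
Only B, K, and L show the derived state 'yes' for Char. 4, supporting them as a clade.
Char. 5 (derived state 'no') is shared by B, F, J, K, and L — a synapomorphy uniting that clade.
Char. 6: derived state 'yes' in K only — an autapomorphy, so it tells us nothing about relationships among taxa.
Char. 7 (derived state 'no') is unique to F (autapomorphy; uninformative for grouping).
Most parsimonious ingroup topology: (((((B,L),K),J),F),E).
E is sister to the clade containing all other ingroup taxa, so it is the earliest-diverging (most basal) ingroup lineage.

E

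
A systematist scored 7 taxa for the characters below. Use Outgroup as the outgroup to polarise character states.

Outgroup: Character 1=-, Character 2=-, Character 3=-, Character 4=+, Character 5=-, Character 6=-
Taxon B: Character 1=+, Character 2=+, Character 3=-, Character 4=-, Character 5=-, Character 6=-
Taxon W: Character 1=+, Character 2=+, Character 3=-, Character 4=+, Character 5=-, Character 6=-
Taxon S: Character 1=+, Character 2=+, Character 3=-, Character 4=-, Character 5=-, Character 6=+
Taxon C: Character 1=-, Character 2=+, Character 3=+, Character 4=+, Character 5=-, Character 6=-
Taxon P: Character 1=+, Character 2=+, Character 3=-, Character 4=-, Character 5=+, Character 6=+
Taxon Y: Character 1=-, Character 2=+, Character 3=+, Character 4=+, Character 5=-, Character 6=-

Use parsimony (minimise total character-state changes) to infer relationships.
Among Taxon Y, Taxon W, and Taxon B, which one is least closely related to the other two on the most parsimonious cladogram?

Character polarity is set by the outgroup: the derived state is whichever differs from the outgroup's state, so for Character 4 the derived state is '-', and for the remaining characters it is '+'.
Only Taxon B, Taxon P, Taxon S, and Taxon W show the derived state '+' for Character 1, supporting them as a clade.
All ingroup taxa share the derived state '+' for Character 2; it defines the ingroup but does not resolve relationships within it.
Character 3 (derived state '+') is shared by Taxon C and Taxon Y — a synapomorphy uniting that clade.
Character 4 (derived state '-') is shared by Taxon B, Taxon P, and Taxon S — a synapomorphy uniting that clade.
Character 5 (derived state '+') is unique to Taxon P (autapomorphy; uninformative for grouping).
Character 6: derived state '+' in Taxon P and Taxon S only — synapomorphy for {Taxon P, Taxon S}.
Most parsimonious ingroup topology: ((Taxon Y,Taxon C),(((Taxon P,Taxon S),Taxon B),Taxon W)).
Taxon B and Taxon W share a more recent common ancestor with each other than either does with Taxon Y, so Taxon Y is the least closely related of the three.

Taxon Y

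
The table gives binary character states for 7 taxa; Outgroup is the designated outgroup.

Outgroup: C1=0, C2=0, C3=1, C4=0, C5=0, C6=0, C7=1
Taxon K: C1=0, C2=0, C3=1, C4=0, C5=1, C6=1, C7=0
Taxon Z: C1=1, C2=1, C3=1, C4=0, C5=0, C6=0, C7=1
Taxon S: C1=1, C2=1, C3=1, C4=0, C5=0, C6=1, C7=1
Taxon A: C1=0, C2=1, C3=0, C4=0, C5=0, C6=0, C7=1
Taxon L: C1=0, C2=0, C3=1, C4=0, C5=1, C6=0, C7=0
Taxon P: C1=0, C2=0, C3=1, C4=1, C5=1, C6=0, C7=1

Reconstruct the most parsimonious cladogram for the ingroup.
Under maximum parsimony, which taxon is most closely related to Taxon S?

Taxon Z

Character polarity is set by the outgroup: the derived state is whichever differs from the outgroup's state, so for C3, C7 the derived state is '0', and for the remaining characters it is '1'.
Only Taxon S and Taxon Z show the derived state '1' for C1, supporting them as a clade.
C2 (derived state '1') is shared by Taxon A, Taxon S, and Taxon Z — a synapomorphy uniting that clade.
C3 (derived state '0') is unique to Taxon A (autapomorphy; uninformative for grouping).
C4 (derived state '1') is unique to Taxon P (autapomorphy; uninformative for grouping).
C5: derived state '1' in Taxon K, Taxon L, and Taxon P only — synapomorphy for {Taxon K, Taxon L, Taxon P}.
C6 groups Taxon K and Taxon S, which is incompatible with the clades supported by the remaining characters; treating it as convergent (homoplasy) costs fewer steps than any alternative tree.
C7 (derived state '0') is shared by Taxon K and Taxon L — a synapomorphy uniting that clade.
Most parsimonious ingroup topology: (((Taxon K,Taxon L),Taxon P),((Taxon Z,Taxon S),Taxon A)).
Taxon S and Taxon Z form a cherry on this tree, so they are sister taxa.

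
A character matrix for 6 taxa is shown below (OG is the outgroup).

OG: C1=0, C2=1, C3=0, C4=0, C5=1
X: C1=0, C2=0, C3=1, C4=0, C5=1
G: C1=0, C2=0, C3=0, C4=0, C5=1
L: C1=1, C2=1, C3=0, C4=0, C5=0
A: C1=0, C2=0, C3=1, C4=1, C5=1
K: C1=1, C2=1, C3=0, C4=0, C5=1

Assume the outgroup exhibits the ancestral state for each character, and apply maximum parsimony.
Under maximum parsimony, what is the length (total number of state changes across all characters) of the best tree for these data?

Character polarity is set by the outgroup: the derived state is whichever differs from the outgroup's state, so for C2, C5 the derived state is '0', and for the remaining characters it is '1'.
Only K and L show the derived state '1' for C1, supporting them as a clade.
C2: derived state '0' in A, G, and X only — synapomorphy for {A, G, X}.
C3 (derived state '1') is shared by A and X — a synapomorphy uniting that clade.
C4: derived state '1' in A only — an autapomorphy, so it tells us nothing about relationships among taxa.
C5 (derived state '0') is unique to L (autapomorphy; uninformative for grouping).
Most parsimonious ingroup topology: (((A,X),G),(L,K)).
Changes per character on this tree: C1: 1; C2: 1; C3: 1; C4: 1; C5: 1.
Total = 5.

5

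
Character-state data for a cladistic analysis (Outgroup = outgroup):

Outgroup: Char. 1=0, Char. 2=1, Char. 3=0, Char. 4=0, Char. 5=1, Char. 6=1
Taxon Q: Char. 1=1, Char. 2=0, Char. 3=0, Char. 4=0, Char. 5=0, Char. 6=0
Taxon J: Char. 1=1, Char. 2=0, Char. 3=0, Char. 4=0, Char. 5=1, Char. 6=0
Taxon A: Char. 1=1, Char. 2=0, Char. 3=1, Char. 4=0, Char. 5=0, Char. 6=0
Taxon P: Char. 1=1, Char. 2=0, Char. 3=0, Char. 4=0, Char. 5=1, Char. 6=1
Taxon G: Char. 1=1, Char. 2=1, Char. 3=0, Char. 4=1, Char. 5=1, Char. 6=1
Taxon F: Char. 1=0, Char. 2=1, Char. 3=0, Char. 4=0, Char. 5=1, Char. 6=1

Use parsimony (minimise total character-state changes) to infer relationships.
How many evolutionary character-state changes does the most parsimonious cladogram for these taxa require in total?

Character polarity is set by the outgroup: the derived state is whichever differs from the outgroup's state, so for Char. 2, Char. 5, Char. 6 the derived state is '0', and for the remaining characters it is '1'.
Char. 1 (derived state '1') is shared by Taxon A, Taxon G, Taxon J, Taxon P, and Taxon Q — a synapomorphy uniting that clade.
Char. 2: derived state '0' in Taxon A, Taxon J, Taxon P, and Taxon Q only — synapomorphy for {Taxon A, Taxon J, Taxon P, Taxon Q}.
Char. 3 (derived state '1') is unique to Taxon A (autapomorphy; uninformative for grouping).
Char. 4 (derived state '1') is unique to Taxon G (autapomorphy; uninformative for grouping).
Only Taxon A and Taxon Q show the derived state '0' for Char. 5, supporting them as a clade.
Char. 6: derived state '0' in Taxon A, Taxon J, and Taxon Q only — synapomorphy for {Taxon A, Taxon J, Taxon Q}.
Most parsimonious ingroup topology: (((((Taxon Q,Taxon A),Taxon J),Taxon P),Taxon G),Taxon F).
Changes per character on this tree: Char. 1: 1; Char. 2: 1; Char. 3: 1; Char. 4: 1; Char. 5: 1; Char. 6: 1.
Total = 6.

6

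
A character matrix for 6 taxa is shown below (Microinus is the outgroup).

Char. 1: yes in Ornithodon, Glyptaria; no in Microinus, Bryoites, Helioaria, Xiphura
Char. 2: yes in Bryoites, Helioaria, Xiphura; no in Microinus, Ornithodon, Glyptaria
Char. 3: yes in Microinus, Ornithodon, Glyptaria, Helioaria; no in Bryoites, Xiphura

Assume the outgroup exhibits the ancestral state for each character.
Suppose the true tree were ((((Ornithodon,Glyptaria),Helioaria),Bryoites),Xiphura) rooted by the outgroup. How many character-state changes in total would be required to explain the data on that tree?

5

Map each character onto ((((Ornithodon,Glyptaria),Helioaria),Bryoites),Xiphura) (rooted by Microinus) and count the minimum state changes it requires (Fitch parsimony):
Char. 1: 1; Char. 2: 2; Char. 3: 2.
Total tree length = 5.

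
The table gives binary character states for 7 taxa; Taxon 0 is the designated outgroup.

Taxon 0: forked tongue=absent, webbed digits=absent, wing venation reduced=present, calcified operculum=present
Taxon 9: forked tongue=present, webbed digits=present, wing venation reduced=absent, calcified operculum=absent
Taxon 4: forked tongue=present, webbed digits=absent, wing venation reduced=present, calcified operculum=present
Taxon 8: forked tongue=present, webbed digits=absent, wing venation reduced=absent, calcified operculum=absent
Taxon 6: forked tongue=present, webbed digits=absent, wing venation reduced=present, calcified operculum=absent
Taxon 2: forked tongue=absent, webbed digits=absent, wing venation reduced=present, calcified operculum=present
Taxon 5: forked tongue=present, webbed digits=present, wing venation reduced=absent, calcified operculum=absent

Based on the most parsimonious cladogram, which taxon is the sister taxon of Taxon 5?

Character polarity is set by the outgroup: the derived state is whichever differs from the outgroup's state, so for wing venation reduced, calcified operculum the derived state is 'absent', and for the remaining characters it is 'present'.
Only Taxon 4, Taxon 5, Taxon 6, Taxon 8, and Taxon 9 show the derived state 'present' for forked tongue, supporting them as a clade.
webbed digits: derived state 'present' in Taxon 5 and Taxon 9 only — synapomorphy for {Taxon 5, Taxon 9}.
Only Taxon 5, Taxon 8, and Taxon 9 show the derived state 'absent' for wing venation reduced, supporting them as a clade.
calcified operculum (derived state 'absent') is shared by Taxon 5, Taxon 6, Taxon 8, and Taxon 9 — a synapomorphy uniting that clade.
Most parsimonious ingroup topology: (((((Taxon 9,Taxon 5),Taxon 8),Taxon 6),Taxon 4),Taxon 2).
Taxon 5 and Taxon 9 form a cherry on this tree, so they are sister taxa.

Taxon 9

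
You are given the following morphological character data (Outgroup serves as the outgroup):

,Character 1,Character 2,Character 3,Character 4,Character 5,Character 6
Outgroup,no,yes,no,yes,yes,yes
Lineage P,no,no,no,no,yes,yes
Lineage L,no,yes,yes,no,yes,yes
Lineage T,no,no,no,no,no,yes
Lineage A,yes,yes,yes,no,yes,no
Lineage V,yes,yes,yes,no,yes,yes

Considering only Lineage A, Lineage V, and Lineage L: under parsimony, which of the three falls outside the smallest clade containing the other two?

Character polarity is set by the outgroup: the derived state is whichever differs from the outgroup's state, so for Character 2, Character 4, Character 5, Character 6 the derived state is 'no', and for the remaining characters it is 'yes'.
Only Lineage A and Lineage V show the derived state 'yes' for Character 1, supporting them as a clade.
Character 2: derived state 'no' in Lineage P and Lineage T only — synapomorphy for {Lineage P, Lineage T}.
Character 3: derived state 'yes' in Lineage A, Lineage L, and Lineage V only — synapomorphy for {Lineage A, Lineage L, Lineage V}.
All ingroup taxa share the derived state 'no' for Character 4; it defines the ingroup but does not resolve relationships within it.
Character 5 (derived state 'no') is unique to Lineage T (autapomorphy; uninformative for grouping).
Character 6: derived state 'no' in Lineage A only — an autapomorphy, so it tells us nothing about relationships among taxa.
Most parsimonious ingroup topology: ((Lineage P,Lineage T),(Lineage L,(Lineage A,Lineage V))).
Lineage V and Lineage A share a more recent common ancestor with each other than either does with Lineage L, so Lineage L is the least closely related of the three.

Lineage L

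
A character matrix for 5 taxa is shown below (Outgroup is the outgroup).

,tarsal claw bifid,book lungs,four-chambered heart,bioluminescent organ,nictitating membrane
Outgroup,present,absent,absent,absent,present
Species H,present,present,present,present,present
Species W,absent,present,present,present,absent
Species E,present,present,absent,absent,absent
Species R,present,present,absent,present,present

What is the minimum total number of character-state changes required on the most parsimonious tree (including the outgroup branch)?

Character polarity is set by the outgroup: the derived state is whichever differs from the outgroup's state, so for tarsal claw bifid, nictitating membrane the derived state is 'absent', and for the remaining characters it is 'present'.
tarsal claw bifid (derived state 'absent') is unique to Species W (autapomorphy; uninformative for grouping).
All ingroup taxa share the derived state 'present' for book lungs; it defines the ingroup but does not resolve relationships within it.
four-chambered heart: derived state 'present' in Species H and Species W only — synapomorphy for {Species H, Species W}.
Only Species H, Species R, and Species W show the derived state 'present' for bioluminescent organ, supporting them as a clade.
nictitating membrane groups Species E and Species W, which is incompatible with the clades supported by the remaining characters; treating it as convergent (homoplasy) costs fewer steps than any alternative tree.
Most parsimonious ingroup topology: (((Species H,Species W),Species R),Species E).
Changes per character on this tree: tarsal claw bifid: 1; book lungs: 1; four-chambered heart: 1; bioluminescent organ: 1; nictitating membrane: 2.
Total = 6.

6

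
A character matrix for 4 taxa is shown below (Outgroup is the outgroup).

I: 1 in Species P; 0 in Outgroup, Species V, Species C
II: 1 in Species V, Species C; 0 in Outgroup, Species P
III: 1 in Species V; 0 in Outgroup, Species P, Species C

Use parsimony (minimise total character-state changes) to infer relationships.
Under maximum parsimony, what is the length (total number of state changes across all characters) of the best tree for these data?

The outgroup has state '0' for every character, so '1' is the derived state throughout.
I (derived state '1') is unique to Species P (autapomorphy; uninformative for grouping).
Only Species C and Species V show the derived state '1' for II, supporting them as a clade.
III (derived state '1') is unique to Species V (autapomorphy; uninformative for grouping).
Most parsimonious ingroup topology: (Species P,(Species V,Species C)).
Changes per character on this tree: I: 1; II: 1; III: 1.
Total = 3.

3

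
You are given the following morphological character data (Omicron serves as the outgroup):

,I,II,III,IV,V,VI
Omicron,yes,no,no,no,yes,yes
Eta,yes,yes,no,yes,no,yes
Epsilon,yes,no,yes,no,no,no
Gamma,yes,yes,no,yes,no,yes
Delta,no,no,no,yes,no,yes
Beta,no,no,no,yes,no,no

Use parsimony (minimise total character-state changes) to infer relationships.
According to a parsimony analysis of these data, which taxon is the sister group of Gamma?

Character polarity is set by the outgroup: the derived state is whichever differs from the outgroup's state, so for I, V, VI the derived state is 'no', and for the remaining characters it is 'yes'.
I: derived state 'no' in Beta and Delta only — synapomorphy for {Beta, Delta}.
II: derived state 'yes' in Eta and Gamma only — synapomorphy for {Eta, Gamma}.
III (derived state 'yes') is unique to Epsilon (autapomorphy; uninformative for grouping).
IV (derived state 'yes') is shared by Beta, Delta, Eta, and Gamma — a synapomorphy uniting that clade.
V (derived state 'no') is shared by all ingroup taxa — unites the whole ingroup.
VI groups Beta and Epsilon, which is incompatible with the clades supported by the remaining characters; treating it as convergent (homoplasy) costs fewer steps than any alternative tree.
Most parsimonious ingroup topology: (((Eta,Gamma),(Delta,Beta)),Epsilon).
Gamma and Eta form a cherry on this tree, so they are sister taxa.

Eta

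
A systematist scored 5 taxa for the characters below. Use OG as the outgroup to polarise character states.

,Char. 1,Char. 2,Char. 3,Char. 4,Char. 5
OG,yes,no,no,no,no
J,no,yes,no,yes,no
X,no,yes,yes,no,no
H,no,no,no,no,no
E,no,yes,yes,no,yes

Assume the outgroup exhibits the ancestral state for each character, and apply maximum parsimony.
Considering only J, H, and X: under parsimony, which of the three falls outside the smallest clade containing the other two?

Character polarity is set by the outgroup: the derived state is whichever differs from the outgroup's state, so for Char. 1 the derived state is 'no', and for the remaining characters it is 'yes'.
All ingroup taxa share the derived state 'no' for Char. 1; it defines the ingroup but does not resolve relationships within it.
Char. 2 (derived state 'yes') is shared by E, J, and X — a synapomorphy uniting that clade.
Char. 3: derived state 'yes' in E and X only — synapomorphy for {E, X}.
Char. 4 (derived state 'yes') is unique to J (autapomorphy; uninformative for grouping).
Char. 5: derived state 'yes' in E only — an autapomorphy, so it tells us nothing about relationships among taxa.
Most parsimonious ingroup topology: ((J,(X,E)),H).
X and J share a more recent common ancestor with each other than either does with H, so H is the least closely related of the three.

H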